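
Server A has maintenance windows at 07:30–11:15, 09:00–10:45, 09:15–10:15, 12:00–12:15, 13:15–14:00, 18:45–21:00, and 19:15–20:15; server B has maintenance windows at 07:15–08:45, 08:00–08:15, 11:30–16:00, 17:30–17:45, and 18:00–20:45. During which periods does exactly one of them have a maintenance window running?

07:15-07:30, 08:45-11:15, 11:30-12:00, 12:15-13:15, 14:00-16:00, 17:30-17:45, 18:00-18:45, 20:45-21:00

Merge the first list: 07:30-11:15, 12:00-12:15, 13:15-14:00, 18:45-21:00.
Merge the second list: 07:15-08:45, 11:30-16:00, 17:30-17:45, 18:00-20:45.
A \ B = 08:45-11:15, 20:45-21:00.
B \ A = 07:15-07:30, 11:30-12:00, 12:15-13:15, 14:00-16:00, 17:30-17:45, 18:00-18:45.
Union of the two gives the symmetric difference.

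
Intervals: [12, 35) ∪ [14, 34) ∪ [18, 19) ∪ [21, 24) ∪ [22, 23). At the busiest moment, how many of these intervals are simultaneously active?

4

Sweep endpoints in order; track running count of active intervals.
Peak of 4 reached at 22.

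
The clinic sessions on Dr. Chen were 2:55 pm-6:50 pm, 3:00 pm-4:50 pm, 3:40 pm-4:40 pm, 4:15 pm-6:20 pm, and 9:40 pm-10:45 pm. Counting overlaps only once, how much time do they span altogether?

Merged: 2:55 pm-6:50 pm, 9:40 pm-10:45 pm.
Lengths: 3 h 55 min + 1 h 5 min = 5 h.

5 h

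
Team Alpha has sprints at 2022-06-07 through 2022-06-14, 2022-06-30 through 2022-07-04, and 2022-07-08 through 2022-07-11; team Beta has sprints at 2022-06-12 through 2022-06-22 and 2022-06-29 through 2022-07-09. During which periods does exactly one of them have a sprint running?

2022-06-07 through 2022-06-11, 2022-06-15 through 2022-06-22, 2022-06-29 through 2022-06-29, 2022-07-05 through 2022-07-07, 2022-07-10 through 2022-07-11

A but not B: 2022-06-07 through 2022-06-11, 2022-07-10 through 2022-07-11.
B but not A: 2022-06-15 through 2022-06-22, 2022-06-29 through 2022-06-29, 2022-07-05 through 2022-07-07.
Combining gives A △ B.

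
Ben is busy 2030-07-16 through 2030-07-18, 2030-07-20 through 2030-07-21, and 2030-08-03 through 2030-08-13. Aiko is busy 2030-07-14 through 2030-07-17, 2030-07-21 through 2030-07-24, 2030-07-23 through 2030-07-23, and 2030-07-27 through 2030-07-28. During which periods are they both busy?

2030-07-16 through 2030-07-17, 2030-07-21 through 2030-07-21

Second set merges to 2030-07-14 through 2030-07-17, 2030-07-21 through 2030-07-24, 2030-07-27 through 2030-07-28.
2030-07-16 through 2030-07-18 ∩ B → 2030-07-16 through 2030-07-17.
2030-07-20 through 2030-07-21 ∩ B → 2030-07-21 through 2030-07-21.
2030-08-03 through 2030-08-13 meets no B interval.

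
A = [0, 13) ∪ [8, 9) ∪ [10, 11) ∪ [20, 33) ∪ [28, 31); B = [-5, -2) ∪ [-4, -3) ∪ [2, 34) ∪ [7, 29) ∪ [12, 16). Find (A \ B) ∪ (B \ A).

[-5, -2) ∪ [0, 2) ∪ [13, 20) ∪ [33, 34)

Merge the first list: [0, 13), [20, 33).
Merge the second list: [-5, -2), [2, 34).
A but not B: [0, 2).
B but not A: [-5, -2), [13, 20), [33, 34).
Combining gives A △ B.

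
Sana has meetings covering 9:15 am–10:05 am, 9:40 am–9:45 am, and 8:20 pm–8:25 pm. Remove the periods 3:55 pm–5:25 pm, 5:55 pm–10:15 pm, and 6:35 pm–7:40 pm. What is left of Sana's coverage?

A, merged: 9:15 am–10:05 am, 8:20 pm–8:25 pm.
B, merged: 3:55 pm–5:25 pm, 5:55 pm–10:15 pm.
9:15 am–10:05 am: nothing removed.
8:20 pm–8:25 pm: entirely removed.

9:15 am–10:05 am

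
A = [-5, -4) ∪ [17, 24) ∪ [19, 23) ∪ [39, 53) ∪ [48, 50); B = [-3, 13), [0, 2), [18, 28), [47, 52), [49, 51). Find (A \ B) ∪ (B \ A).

[-5, -4) ∪ [-3, 13) ∪ [17, 18) ∪ [24, 28) ∪ [39, 47) ∪ [52, 53)

First set merges to [-5, -4), [17, 24), [39, 53).
Second set merges to [-3, 13), [18, 28), [47, 52).
Only in the first: [-5, -4), [17, 18), [39, 47), [52, 53).
Only in the second: [-3, 13), [24, 28).
Together these are the periods covered by exactly one.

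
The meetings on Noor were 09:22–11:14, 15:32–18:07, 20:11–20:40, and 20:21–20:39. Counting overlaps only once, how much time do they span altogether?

4 h 56 min

Merged: 09:22–11:14, 15:32–18:07, 20:11–20:40.
Lengths: 1 h 52 min + 2 h 35 min + 29 min = 4 h 56 min.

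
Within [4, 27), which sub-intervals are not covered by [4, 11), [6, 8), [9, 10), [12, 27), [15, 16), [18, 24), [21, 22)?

[11, 12)

The merged coverage is [4, 11), [12, 27).
Gaps within [4, 27): [11, 12).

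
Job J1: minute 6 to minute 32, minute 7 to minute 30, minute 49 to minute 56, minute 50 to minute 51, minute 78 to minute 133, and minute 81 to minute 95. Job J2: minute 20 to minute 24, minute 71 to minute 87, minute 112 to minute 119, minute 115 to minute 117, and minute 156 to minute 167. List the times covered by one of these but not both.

First set merges to minute 6 to minute 32, minute 49 to minute 56, minute 78 to minute 133.
Second set merges to minute 20 to minute 24, minute 71 to minute 87, minute 112 to minute 119, minute 156 to minute 167.
Only in the first: minute 6 to minute 20, minute 24 to minute 32, minute 49 to minute 56, minute 87 to minute 112, minute 119 to minute 133.
Only in the second: minute 71 to minute 78, minute 156 to minute 167.
Together these are the periods covered by exactly one.

minute 6 to minute 20, minute 24 to minute 32, minute 49 to minute 56, minute 71 to minute 78, minute 87 to minute 112, minute 119 to minute 133, minute 156 to minute 167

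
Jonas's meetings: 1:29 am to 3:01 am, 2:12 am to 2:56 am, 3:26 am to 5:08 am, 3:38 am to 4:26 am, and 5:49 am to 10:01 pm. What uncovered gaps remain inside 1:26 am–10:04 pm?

After merging, the occupied span is 1:29 am-3:01 am, 3:26 am-5:08 am, 5:49 am-10:01 pm.
Complement within 1:26 am-10:04 pm: 1:26 am-1:29 am, 3:01 am-3:26 am, 5:08 am-5:49 am, 10:01 pm-10:04 pm.

1:26 am-1:29 am, 3:01 am-3:26 am, 5:08 am-5:49 am, 10:01 pm-10:04 pm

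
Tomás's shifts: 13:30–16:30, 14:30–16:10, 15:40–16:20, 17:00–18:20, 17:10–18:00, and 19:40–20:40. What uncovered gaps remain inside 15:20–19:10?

16:30–17:00, 18:20–19:10

After merging, the occupied span is 13:30–16:30, 17:00–18:20, 19:40–20:40.
Uncovered inside 15:20–19:10: 16:30–17:00, 18:20–19:10.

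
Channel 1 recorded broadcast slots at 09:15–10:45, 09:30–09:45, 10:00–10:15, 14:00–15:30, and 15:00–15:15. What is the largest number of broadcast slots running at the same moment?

2

At 09:30, 2 of the intervals are simultaneously active.
No point has more.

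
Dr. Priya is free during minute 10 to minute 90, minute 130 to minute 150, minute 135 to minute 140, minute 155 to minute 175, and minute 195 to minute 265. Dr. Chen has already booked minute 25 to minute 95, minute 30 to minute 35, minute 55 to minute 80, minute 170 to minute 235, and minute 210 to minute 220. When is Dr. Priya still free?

minute 10 to minute 25, minute 130 to minute 150, minute 155 to minute 170, minute 235 to minute 265

First set merges to minute 10 to minute 90, minute 130 to minute 150, minute 155 to minute 175, minute 195 to minute 265.
Second set merges to minute 25 to minute 95, minute 170 to minute 235.
minute 10 to minute 90 with B removed leaves minute 10 to minute 25.
minute 130 to minute 150 is untouched.
minute 155 to minute 175 with B removed leaves minute 155 to minute 170.
minute 195 to minute 265 with B removed leaves minute 235 to minute 265.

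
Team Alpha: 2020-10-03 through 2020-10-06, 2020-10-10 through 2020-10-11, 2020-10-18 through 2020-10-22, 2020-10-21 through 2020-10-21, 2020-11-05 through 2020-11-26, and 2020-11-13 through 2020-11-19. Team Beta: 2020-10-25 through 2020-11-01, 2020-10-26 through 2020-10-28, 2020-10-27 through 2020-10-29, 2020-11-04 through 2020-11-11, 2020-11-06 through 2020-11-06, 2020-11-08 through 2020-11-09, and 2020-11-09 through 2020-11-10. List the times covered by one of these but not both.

2020-10-03 through 2020-10-06, 2020-10-10 through 2020-10-11, 2020-10-18 through 2020-10-22, 2020-10-25 through 2020-11-01, 2020-11-04 through 2020-11-04, 2020-11-12 through 2020-11-26

A, merged: 2020-10-03 through 2020-10-06, 2020-10-10 through 2020-10-11, 2020-10-18 through 2020-10-22, 2020-11-05 through 2020-11-26.
B, merged: 2020-10-25 through 2020-11-01, 2020-11-04 through 2020-11-11.
A but not B: 2020-10-03 through 2020-10-06, 2020-10-10 through 2020-10-11, 2020-10-18 through 2020-10-22, 2020-11-12 through 2020-11-26.
B but not A: 2020-10-25 through 2020-11-01, 2020-11-04 through 2020-11-04.
Combining gives A △ B.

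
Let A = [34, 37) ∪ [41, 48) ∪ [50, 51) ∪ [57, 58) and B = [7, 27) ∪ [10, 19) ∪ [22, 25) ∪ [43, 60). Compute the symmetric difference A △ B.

B, merged: [7, 27), [43, 60).
A but not B: [34, 37), [41, 43).
B but not A: [7, 27), [48, 50), [51, 57), [58, 60).
Combining gives A △ B.

[7, 27) ∪ [34, 37) ∪ [41, 43) ∪ [48, 50) ∪ [51, 57) ∪ [58, 60)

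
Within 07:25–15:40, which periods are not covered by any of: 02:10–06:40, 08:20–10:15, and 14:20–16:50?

07:25-08:20, 10:15-14:20

The merged coverage is 02:10-06:40, 08:20-10:15, 14:20-16:50.
Uncovered inside 07:25-15:40: 07:25-08:20, 10:15-14:20.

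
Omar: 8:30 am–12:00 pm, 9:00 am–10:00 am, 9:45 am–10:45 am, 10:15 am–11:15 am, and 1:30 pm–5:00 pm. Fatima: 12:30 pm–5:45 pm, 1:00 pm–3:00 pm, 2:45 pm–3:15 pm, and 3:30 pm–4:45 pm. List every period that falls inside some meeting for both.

1:30 pm-5:00 pm

Merge the first list: 8:30 am-12:00 pm, 1:30 pm-5:00 pm.
Merge the second list: 12:30 pm-5:45 pm.
8:30 am-12:00 pm meets no B interval.
1:30 pm-5:00 pm ∩ B → 1:30 pm-5:00 pm.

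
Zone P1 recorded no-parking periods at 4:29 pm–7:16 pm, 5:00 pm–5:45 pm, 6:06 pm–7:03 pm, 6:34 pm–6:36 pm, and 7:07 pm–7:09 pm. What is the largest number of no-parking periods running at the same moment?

Sweep endpoints in order; track running count of active intervals.
Peak of 3 reached at 6:34 pm.

3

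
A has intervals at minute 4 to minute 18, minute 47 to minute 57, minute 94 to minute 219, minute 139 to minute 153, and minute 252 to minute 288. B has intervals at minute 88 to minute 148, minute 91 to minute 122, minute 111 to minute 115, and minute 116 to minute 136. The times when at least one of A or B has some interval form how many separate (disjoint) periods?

First set merges to minute 4 to minute 18, minute 47 to minute 57, minute 94 to minute 219, minute 252 to minute 288.
Second set merges to minute 88 to minute 148.
A ∪ B = minute 4 to minute 18, minute 47 to minute 57, minute 88 to minute 219, minute 252 to minute 288.
That is 4 disjoint pieces.

4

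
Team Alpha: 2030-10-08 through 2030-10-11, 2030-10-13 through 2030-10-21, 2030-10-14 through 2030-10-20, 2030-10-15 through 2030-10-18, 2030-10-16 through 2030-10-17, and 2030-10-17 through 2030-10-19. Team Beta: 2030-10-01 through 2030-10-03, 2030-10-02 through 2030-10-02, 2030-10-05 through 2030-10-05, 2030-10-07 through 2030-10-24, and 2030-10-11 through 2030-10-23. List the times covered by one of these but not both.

2030-10-01 through 2030-10-03, 2030-10-05 through 2030-10-05, 2030-10-07 through 2030-10-07, 2030-10-12 through 2030-10-12, 2030-10-22 through 2030-10-24

Merge the first list: 2030-10-08 through 2030-10-11, 2030-10-13 through 2030-10-21.
Merge the second list: 2030-10-01 through 2030-10-03, 2030-10-05 through 2030-10-05, 2030-10-07 through 2030-10-24.
A but not B: none.
B but not A: 2030-10-01 through 2030-10-03, 2030-10-05 through 2030-10-05, 2030-10-07 through 2030-10-07, 2030-10-12 through 2030-10-12, 2030-10-22 through 2030-10-24.
Combining gives A △ B.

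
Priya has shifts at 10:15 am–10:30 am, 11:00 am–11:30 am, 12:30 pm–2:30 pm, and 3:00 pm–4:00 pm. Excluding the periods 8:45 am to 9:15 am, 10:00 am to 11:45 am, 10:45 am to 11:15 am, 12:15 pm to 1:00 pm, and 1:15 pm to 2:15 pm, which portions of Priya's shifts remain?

1:00 pm–1:15 pm, 2:15 pm–2:30 pm, 3:00 pm–4:00 pm

Second set merges to 8:45 am–9:15 am, 10:00 am–11:45 am, 12:15 pm–1:00 pm, 1:15 pm–2:15 pm.
10:15 am–10:30 am: fully covered by B → removed.
11:00 am–11:30 am: fully covered by B → removed.
12:30 pm–2:30 pm minus B → 1:00 pm–1:15 pm, 2:15 pm–2:30 pm.
3:00 pm–4:00 pm: no B overlap → unchanged.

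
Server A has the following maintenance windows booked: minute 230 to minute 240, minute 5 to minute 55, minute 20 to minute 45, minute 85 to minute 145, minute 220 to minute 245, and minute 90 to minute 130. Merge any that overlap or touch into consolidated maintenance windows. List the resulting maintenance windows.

Sort by start: minute 5 to minute 55, minute 20 to minute 45, minute 85 to minute 145, minute 90 to minute 130, minute 220 to minute 245, minute 230 to minute 240.
minute 20 to minute 45 overlaps/touches minute 5 to minute 55 → extend to minute 5 to minute 55.
minute 85 to minute 145 is disjoint → start new block.
minute 90 to minute 130 overlaps/touches minute 85 to minute 145 → extend to minute 85 to minute 145.
minute 220 to minute 245 is disjoint → start new block.
minute 230 to minute 240 overlaps/touches minute 220 to minute 245 → extend to minute 220 to minute 245.

minute 5 to minute 55, minute 85 to minute 145, minute 220 to minute 245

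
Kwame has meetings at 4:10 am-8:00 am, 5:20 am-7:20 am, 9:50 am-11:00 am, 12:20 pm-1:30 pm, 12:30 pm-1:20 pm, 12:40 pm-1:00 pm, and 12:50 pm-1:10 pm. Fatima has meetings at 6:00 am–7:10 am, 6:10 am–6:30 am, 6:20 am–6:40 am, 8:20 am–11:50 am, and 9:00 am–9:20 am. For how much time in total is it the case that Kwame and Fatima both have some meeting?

Merge the first list: 4:10 am–8:00 am, 9:50 am–11:00 am, 12:20 pm–1:30 pm.
Merge the second list: 6:00 am–7:10 am, 8:20 am–11:50 am.
A ∩ B = 6:00 am–7:10 am, 9:50 am–11:00 am.
Total: 1 h 10 min + 1 h 10 min = 2 h 20 min.

2 h 20 min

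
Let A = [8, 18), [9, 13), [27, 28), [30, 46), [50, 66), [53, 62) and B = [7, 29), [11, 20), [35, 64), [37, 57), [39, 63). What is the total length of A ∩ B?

A, merged: [8, 18), [27, 28), [30, 46), [50, 66).
B, merged: [7, 29), [35, 64).
A ∩ B = [8, 18), [27, 28), [35, 46), [50, 64).
Total: 10 + 1 + 11 + 14 = 36.

36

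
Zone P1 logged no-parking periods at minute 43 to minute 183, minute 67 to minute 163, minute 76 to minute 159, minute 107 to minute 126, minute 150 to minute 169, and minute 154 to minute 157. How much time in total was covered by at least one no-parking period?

140 minutes

Merged: minute 43 to minute 183.
Length: 140 minutes.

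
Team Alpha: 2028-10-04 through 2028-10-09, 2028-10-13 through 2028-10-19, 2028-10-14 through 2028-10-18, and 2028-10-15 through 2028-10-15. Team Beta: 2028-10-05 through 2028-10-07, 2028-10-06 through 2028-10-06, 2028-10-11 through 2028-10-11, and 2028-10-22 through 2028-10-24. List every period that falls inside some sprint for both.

A, merged: 2028-10-04 through 2028-10-09, 2028-10-13 through 2028-10-19.
B, merged: 2028-10-05 through 2028-10-07, 2028-10-11 through 2028-10-11, 2028-10-22 through 2028-10-24.
2028-10-04 through 2028-10-09 overlaps B on 2028-10-05 through 2028-10-07.
2028-10-13 through 2028-10-19 falls entirely outside B.

2028-10-05 through 2028-10-07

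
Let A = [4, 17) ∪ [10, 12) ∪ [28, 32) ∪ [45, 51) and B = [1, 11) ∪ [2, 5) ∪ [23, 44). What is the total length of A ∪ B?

First set merges to [4, 17), [28, 32), [45, 51).
Second set merges to [1, 11), [23, 44).
A ∪ B = [1, 17), [23, 44), [45, 51).
Total: 16 + 21 + 6 = 43.

43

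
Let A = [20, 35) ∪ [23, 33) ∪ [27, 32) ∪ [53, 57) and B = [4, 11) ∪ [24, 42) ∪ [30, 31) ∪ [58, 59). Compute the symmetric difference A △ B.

[4, 11) ∪ [20, 24) ∪ [35, 42) ∪ [53, 57) ∪ [58, 59)

A, merged: [20, 35), [53, 57).
B, merged: [4, 11), [24, 42), [58, 59).
A \ B = [20, 24), [53, 57).
B \ A = [4, 11), [35, 42), [58, 59).
Union of the two gives the symmetric difference.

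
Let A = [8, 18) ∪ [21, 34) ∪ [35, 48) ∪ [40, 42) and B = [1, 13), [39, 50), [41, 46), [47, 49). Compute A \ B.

[13, 18) ∪ [21, 34) ∪ [35, 39)

First set merges to [8, 18), [21, 34), [35, 48).
Second set merges to [1, 13), [39, 50).
[8, 18) \ B = [13, 18).
[21, 34): nothing removed.
[35, 48) \ B = [35, 39).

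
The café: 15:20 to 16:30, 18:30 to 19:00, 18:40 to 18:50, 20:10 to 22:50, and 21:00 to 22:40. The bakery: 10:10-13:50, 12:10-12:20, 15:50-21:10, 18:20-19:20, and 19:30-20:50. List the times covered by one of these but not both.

A, merged: 15:20-16:30, 18:30-19:00, 20:10-22:50.
B, merged: 10:10-13:50, 15:50-21:10.
A \ B = 15:20-15:50, 21:10-22:50.
B \ A = 10:10-13:50, 16:30-18:30, 19:00-20:10.
Union of the two gives the symmetric difference.

10:10-13:50, 15:20-15:50, 16:30-18:30, 19:00-20:10, 21:10-22:50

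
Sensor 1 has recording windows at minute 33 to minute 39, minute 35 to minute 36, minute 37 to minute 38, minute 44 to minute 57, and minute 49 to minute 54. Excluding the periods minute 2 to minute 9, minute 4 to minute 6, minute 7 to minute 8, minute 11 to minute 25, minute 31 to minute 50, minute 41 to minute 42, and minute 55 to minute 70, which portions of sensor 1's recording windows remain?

Merge the first list: minute 33 to minute 39, minute 44 to minute 57.
Merge the second list: minute 2 to minute 9, minute 11 to minute 25, minute 31 to minute 50, minute 55 to minute 70.
minute 33 to minute 39: entirely removed.
minute 44 to minute 57 \ B = minute 50 to minute 55.

minute 50 to minute 55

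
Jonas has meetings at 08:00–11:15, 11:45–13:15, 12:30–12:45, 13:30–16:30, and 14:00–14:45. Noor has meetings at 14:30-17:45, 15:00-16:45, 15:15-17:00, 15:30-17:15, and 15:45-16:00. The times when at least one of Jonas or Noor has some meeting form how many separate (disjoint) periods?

First set merges to 08:00-11:15, 11:45-13:15, 13:30-16:30.
Second set merges to 14:30-17:45.
A ∪ B = 08:00-11:15, 11:45-13:15, 13:30-17:45.
That is 3 disjoint pieces.

3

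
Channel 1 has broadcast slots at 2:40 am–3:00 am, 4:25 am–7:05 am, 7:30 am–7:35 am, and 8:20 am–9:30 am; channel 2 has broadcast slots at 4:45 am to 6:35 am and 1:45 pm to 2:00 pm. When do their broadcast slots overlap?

4:45 am-6:35 am

2:40 am-3:00 am: no overlap with the second set.
4:25 am-7:05 am meets the second set on 4:45 am-6:35 am.
7:30 am-7:35 am: no overlap with the second set.
8:20 am-9:30 am: no overlap with the second set.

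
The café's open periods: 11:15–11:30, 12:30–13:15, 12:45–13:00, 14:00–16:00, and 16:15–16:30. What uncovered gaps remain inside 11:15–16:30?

11:30–12:30, 13:15–14:00, 16:00–16:15

The merged coverage is 11:15–11:30, 12:30–13:15, 14:00–16:00, 16:15–16:30.
Uncovered inside 11:15–16:30: 11:30–12:30, 13:15–14:00, 16:00–16:15.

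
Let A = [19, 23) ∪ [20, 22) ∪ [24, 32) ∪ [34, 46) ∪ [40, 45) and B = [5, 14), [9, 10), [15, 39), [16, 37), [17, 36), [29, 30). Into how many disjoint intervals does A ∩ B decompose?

A, merged: [19, 23), [24, 32), [34, 46).
B, merged: [5, 14), [15, 39).
A ∩ B = [19, 23), [24, 32), [34, 39).
That is 3 disjoint pieces.

3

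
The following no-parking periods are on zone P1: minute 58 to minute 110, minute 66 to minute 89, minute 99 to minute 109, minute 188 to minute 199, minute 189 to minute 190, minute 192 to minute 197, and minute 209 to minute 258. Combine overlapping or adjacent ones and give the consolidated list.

minute 58 to minute 110, minute 188 to minute 199, minute 209 to minute 258

minute 66 to minute 89 overlaps/touches minute 58 to minute 110 → extend to minute 58 to minute 110.
minute 99 to minute 109 overlaps/touches minute 58 to minute 110 → extend to minute 58 to minute 110.
minute 188 to minute 199 is disjoint → start new block.
minute 189 to minute 190 overlaps/touches minute 188 to minute 199 → extend to minute 188 to minute 199.
minute 192 to minute 197 overlaps/touches minute 188 to minute 199 → extend to minute 188 to minute 199.
minute 209 to minute 258 is disjoint → start new block.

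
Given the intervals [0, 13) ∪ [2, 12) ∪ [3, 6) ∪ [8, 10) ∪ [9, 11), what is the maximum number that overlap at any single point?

Walk the sorted start/end points keeping a running depth.
The depth first hits 4 at 9.

4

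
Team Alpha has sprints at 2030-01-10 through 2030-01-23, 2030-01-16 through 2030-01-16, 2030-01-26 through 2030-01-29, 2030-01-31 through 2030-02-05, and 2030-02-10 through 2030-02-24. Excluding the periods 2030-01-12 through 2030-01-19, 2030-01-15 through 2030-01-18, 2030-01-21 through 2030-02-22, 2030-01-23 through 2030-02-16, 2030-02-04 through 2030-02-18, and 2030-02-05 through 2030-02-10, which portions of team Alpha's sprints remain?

2030-01-10 through 2030-01-11, 2030-01-20 through 2030-01-20, 2030-02-23 through 2030-02-24

Merge the first list: 2030-01-10 through 2030-01-23, 2030-01-26 through 2030-01-29, 2030-01-31 through 2030-02-05, 2030-02-10 through 2030-02-24.
Merge the second list: 2030-01-12 through 2030-01-19, 2030-01-21 through 2030-02-22.
2030-01-10 through 2030-01-23 with B removed leaves 2030-01-10 through 2030-01-11, 2030-01-20 through 2030-01-20.
2030-01-26 through 2030-01-29 lies entirely inside B → drops out.
2030-01-31 through 2030-02-05 lies entirely inside B → drops out.
2030-02-10 through 2030-02-24 with B removed leaves 2030-02-23 through 2030-02-24.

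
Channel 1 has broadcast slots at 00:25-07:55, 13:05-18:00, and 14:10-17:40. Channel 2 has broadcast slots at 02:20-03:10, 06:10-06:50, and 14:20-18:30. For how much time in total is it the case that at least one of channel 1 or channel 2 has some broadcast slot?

Merge the first list: 00:25–07:55, 13:05–18:00.
A ∪ B = 00:25–07:55, 13:05–18:30.
Total: 7 h 30 min + 5 h 25 min = 12 h 55 min.

12 h 55 min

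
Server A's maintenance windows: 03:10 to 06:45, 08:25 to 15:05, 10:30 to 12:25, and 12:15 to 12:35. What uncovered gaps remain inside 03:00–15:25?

The merged coverage is 03:10–06:45, 08:25–15:05.
Uncovered inside 03:00–15:25: 03:00–03:10, 06:45–08:25, 15:05–15:25.

03:00–03:10, 06:45–08:25, 15:05–15:25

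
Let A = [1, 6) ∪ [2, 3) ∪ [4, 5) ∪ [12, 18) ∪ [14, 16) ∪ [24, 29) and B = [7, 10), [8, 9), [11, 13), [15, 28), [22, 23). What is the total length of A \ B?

A, merged: [1, 6), [12, 18), [24, 29).
B, merged: [7, 10), [11, 13), [15, 28).
A \ B = [1, 6), [13, 15), [28, 29).
Total: 5 + 2 + 1 = 8.

8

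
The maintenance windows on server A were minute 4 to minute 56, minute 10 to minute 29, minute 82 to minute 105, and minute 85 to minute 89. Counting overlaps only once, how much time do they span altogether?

75 minutes

Merged: minute 4 to minute 56, minute 82 to minute 105.
Lengths: 52 minutes + 23 minutes = 75 minutes.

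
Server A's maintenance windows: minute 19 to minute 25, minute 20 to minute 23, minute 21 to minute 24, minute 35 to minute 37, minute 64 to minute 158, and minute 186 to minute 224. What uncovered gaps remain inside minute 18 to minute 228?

After merging, the occupied span is minute 19 to minute 25, minute 35 to minute 37, minute 64 to minute 158, minute 186 to minute 224.
Complement within minute 18 to minute 228: minute 18 to minute 19, minute 25 to minute 35, minute 37 to minute 64, minute 158 to minute 186, minute 224 to minute 228.

minute 18 to minute 19, minute 25 to minute 35, minute 37 to minute 64, minute 158 to minute 186, minute 224 to minute 228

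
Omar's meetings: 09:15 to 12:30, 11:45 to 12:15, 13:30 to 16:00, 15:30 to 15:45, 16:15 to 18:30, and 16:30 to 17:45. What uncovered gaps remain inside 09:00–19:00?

09:00–09:15, 12:30–13:30, 16:00–16:15, 18:30–19:00

The merged coverage is 09:15–12:30, 13:30–16:00, 16:15–18:30.
Uncovered inside 09:00–19:00: 09:00–09:15, 12:30–13:30, 16:00–16:15, 18:30–19:00.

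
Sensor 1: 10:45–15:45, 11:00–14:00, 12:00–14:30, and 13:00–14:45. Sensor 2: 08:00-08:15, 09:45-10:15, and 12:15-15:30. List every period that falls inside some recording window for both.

12:15–15:30

First set merges to 10:45–15:45.
10:45–15:45 ∩ B → 12:15–15:30.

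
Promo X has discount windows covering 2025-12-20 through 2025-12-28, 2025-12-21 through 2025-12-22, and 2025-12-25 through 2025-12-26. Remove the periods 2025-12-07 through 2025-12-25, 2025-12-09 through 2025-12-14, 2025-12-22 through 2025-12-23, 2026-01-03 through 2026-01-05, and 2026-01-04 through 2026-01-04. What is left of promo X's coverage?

A, merged: 2025-12-20 through 2025-12-28.
B, merged: 2025-12-07 through 2025-12-25, 2026-01-03 through 2026-01-05.
2025-12-20 through 2025-12-28 \ B = 2025-12-26 through 2025-12-28.

2025-12-26 through 2025-12-28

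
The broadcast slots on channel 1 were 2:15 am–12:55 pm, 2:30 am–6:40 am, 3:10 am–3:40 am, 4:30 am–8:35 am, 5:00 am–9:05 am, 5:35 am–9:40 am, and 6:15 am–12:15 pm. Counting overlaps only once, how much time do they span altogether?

10 h 40 min

Merged: 2:15 am–12:55 pm.
Length: 10 h 40 min.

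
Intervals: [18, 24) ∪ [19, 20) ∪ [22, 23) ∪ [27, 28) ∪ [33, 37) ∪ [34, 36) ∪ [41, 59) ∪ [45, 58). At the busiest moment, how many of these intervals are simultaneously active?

2

At 19, 2 of the intervals are simultaneously active.
No point has more.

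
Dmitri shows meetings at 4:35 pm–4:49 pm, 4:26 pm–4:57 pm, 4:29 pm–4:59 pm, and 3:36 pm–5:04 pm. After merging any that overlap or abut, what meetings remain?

Sort by start: 3:36 pm-5:04 pm, 4:26 pm-4:57 pm, 4:29 pm-4:59 pm, 4:35 pm-4:49 pm.
4:26 pm-4:57 pm overlaps/touches 3:36 pm-5:04 pm → extend to 3:36 pm-5:04 pm.
4:29 pm-4:59 pm overlaps/touches 3:36 pm-5:04 pm → extend to 3:36 pm-5:04 pm.
4:35 pm-4:49 pm overlaps/touches 3:36 pm-5:04 pm → extend to 3:36 pm-5:04 pm.

3:36 pm-5:04 pm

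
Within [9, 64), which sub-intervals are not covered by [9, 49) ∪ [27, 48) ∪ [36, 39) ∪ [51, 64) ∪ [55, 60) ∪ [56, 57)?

After merging, the occupied span is [9, 49), [51, 64).
Gaps within [9, 64): [49, 51).

[49, 51)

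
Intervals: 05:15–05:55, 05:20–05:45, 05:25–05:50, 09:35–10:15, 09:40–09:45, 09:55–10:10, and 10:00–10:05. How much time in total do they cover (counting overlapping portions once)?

Merged: 05:15–05:55, 09:35–10:15.
Lengths: 40 min + 40 min = 1 h 20 min.

1 h 20 min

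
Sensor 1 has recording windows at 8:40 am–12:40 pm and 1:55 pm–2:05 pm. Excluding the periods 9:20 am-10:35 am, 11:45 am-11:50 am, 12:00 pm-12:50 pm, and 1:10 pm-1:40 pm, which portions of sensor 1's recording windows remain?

8:40 am–9:20 am, 10:35 am–11:45 am, 11:50 am–12:00 pm, 1:55 pm–2:05 pm

8:40 am–12:40 pm minus B → 8:40 am–9:20 am, 10:35 am–11:45 am, 11:50 am–12:00 pm.
1:55 pm–2:05 pm: no B overlap → unchanged.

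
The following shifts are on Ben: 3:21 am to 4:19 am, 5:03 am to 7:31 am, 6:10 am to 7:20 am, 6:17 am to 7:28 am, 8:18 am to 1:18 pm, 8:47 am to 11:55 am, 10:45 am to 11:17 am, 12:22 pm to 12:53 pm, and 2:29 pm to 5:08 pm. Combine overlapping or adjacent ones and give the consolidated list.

3:21 am-4:19 am, 5:03 am-7:31 am, 8:18 am-1:18 pm, 2:29 pm-5:08 pm

5:03 am-7:31 am is disjoint → start new block.
6:10 am-7:20 am overlaps/touches 5:03 am-7:31 am → extend to 5:03 am-7:31 am.
6:17 am-7:28 am overlaps/touches 5:03 am-7:31 am → extend to 5:03 am-7:31 am.
8:18 am-1:18 pm is disjoint → start new block.
8:47 am-11:55 am overlaps/touches 8:18 am-1:18 pm → extend to 8:18 am-1:18 pm.
10:45 am-11:17 am overlaps/touches 8:18 am-1:18 pm → extend to 8:18 am-1:18 pm.
12:22 pm-12:53 pm overlaps/touches 8:18 am-1:18 pm → extend to 8:18 am-1:18 pm.
2:29 pm-5:08 pm is disjoint → start new block.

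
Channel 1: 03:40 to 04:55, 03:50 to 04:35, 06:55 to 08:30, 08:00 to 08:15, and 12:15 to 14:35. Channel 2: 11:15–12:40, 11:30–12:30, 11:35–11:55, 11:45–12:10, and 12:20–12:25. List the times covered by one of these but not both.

A, merged: 03:40-04:55, 06:55-08:30, 12:15-14:35.
B, merged: 11:15-12:40.
Only in the first: 03:40-04:55, 06:55-08:30, 12:40-14:35.
Only in the second: 11:15-12:15.
Together these are the periods covered by exactly one.

03:40-04:55, 06:55-08:30, 11:15-12:15, 12:40-14:35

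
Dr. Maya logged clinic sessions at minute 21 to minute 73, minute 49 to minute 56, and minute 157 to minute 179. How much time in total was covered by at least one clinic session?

74 minutes

Merged: minute 21 to minute 73, minute 157 to minute 179.
Lengths: 52 minutes + 22 minutes = 74 minutes.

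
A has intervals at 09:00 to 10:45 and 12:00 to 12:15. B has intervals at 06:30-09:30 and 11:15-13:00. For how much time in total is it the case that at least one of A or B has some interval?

A ∪ B = 06:30–10:45, 11:15–13:00.
Total: 4 h 15 min + 1 h 45 min = 6 h.

6 h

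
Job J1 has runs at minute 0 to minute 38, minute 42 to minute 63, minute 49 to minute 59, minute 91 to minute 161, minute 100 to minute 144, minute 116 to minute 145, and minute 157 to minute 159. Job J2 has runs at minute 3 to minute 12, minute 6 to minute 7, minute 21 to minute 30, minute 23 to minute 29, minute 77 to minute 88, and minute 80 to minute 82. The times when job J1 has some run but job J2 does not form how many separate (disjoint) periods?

A, merged: minute 0 to minute 38, minute 42 to minute 63, minute 91 to minute 161.
B, merged: minute 3 to minute 12, minute 21 to minute 30, minute 77 to minute 88.
A \ B = minute 0 to minute 3, minute 12 to minute 21, minute 30 to minute 38, minute 42 to minute 63, minute 91 to minute 161.
That is 5 disjoint pieces.

5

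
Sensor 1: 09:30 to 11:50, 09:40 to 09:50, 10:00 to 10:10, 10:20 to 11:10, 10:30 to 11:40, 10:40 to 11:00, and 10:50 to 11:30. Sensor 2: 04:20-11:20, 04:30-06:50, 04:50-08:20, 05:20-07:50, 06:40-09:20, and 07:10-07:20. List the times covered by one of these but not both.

04:20-09:30, 11:20-11:50

Merge the first list: 09:30-11:50.
Merge the second list: 04:20-11:20.
A but not B: 11:20-11:50.
B but not A: 04:20-09:30.
Combining gives A △ B.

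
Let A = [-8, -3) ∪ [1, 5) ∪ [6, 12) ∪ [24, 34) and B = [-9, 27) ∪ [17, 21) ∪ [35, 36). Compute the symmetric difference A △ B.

[-9, -8) ∪ [-3, 1) ∪ [5, 6) ∪ [12, 24) ∪ [27, 34) ∪ [35, 36)

B, merged: [-9, 27), [35, 36).
A but not B: [27, 34).
B but not A: [-9, -8), [-3, 1), [5, 6), [12, 24), [35, 36).
Combining gives A △ B.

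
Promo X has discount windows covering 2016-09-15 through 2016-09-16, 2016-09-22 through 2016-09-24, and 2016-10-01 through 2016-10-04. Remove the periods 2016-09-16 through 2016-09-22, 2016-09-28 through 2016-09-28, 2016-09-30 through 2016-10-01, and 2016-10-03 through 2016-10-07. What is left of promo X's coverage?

2016-09-15 through 2016-09-15, 2016-09-23 through 2016-09-24, 2016-10-02 through 2016-10-02

2016-09-15 through 2016-09-16 \ B = 2016-09-15 through 2016-09-15.
2016-09-22 through 2016-09-24 \ B = 2016-09-23 through 2016-09-24.
2016-10-01 through 2016-10-04 \ B = 2016-10-02 through 2016-10-02.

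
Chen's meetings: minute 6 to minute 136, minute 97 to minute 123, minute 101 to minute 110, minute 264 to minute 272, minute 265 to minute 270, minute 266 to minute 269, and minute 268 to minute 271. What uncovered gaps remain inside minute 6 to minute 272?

minute 136 to minute 264

After merging, the occupied span is minute 6 to minute 136, minute 264 to minute 272.
Uncovered inside minute 6 to minute 272: minute 136 to minute 264.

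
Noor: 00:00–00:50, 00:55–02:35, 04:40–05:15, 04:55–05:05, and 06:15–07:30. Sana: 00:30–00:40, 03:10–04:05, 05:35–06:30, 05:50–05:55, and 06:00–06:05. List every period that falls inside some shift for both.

00:30–00:40, 06:15–06:30

A, merged: 00:00–00:50, 00:55–02:35, 04:40–05:15, 06:15–07:30.
B, merged: 00:30–00:40, 03:10–04:05, 05:35–06:30.
00:00–00:50 overlaps B on 00:30–00:40.
00:55–02:35 falls entirely outside B.
04:40–05:15 falls entirely outside B.
06:15–07:30 overlaps B on 06:15–06:30.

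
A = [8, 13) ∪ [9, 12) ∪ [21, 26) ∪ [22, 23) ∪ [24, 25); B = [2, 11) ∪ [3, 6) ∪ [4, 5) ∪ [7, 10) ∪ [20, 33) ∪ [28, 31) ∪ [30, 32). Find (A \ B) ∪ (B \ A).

[2, 8) ∪ [11, 13) ∪ [20, 21) ∪ [26, 33)

First set merges to [8, 13), [21, 26).
Second set merges to [2, 11), [20, 33).
A but not B: [11, 13).
B but not A: [2, 8), [20, 21), [26, 33).
Combining gives A △ B.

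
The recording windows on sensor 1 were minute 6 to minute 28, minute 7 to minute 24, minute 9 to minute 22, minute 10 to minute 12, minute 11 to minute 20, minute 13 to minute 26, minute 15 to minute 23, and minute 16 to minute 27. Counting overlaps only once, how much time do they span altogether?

22 minutes

Merged: minute 6 to minute 28.
Length: 22 minutes.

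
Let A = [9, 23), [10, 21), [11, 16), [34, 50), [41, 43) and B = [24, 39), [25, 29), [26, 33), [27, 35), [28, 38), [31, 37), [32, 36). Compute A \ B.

First set merges to [9, 23), [34, 50).
Second set merges to [24, 39).
[9, 23): nothing removed.
[34, 50) \ B = [39, 50).

[9, 23) ∪ [39, 50)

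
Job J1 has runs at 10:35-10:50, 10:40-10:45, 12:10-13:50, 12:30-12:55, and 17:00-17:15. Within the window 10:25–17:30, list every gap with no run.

After merging, the occupied span is 10:35–10:50, 12:10–13:50, 17:00–17:15.
Complement within 10:25–17:30: 10:25–10:35, 10:50–12:10, 13:50–17:00, 17:15–17:30.

10:25–10:35, 10:50–12:10, 13:50–17:00, 17:15–17:30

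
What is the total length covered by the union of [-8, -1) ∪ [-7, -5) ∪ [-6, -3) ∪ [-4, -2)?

Merged: [-8, -1).
Length: 7.

7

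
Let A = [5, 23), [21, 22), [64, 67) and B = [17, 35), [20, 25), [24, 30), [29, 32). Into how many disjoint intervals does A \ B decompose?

First set merges to [5, 23), [64, 67).
Second set merges to [17, 35).
A \ B = [5, 17), [64, 67).
That is 2 disjoint pieces.

2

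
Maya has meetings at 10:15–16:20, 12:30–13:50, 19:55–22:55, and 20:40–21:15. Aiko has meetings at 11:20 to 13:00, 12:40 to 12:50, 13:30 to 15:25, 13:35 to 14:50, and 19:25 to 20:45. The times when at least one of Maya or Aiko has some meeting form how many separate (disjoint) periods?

A, merged: 10:15–16:20, 19:55–22:55.
B, merged: 11:20–13:00, 13:30–15:25, 19:25–20:45.
A ∪ B = 10:15–16:20, 19:25–22:55.
That is 2 disjoint pieces.

2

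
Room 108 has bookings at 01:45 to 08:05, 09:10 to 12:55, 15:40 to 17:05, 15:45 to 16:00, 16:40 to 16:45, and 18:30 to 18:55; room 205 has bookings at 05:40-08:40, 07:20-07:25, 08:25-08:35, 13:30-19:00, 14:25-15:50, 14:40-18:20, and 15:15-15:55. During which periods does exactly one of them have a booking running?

01:45–05:40, 08:05–08:40, 09:10–12:55, 13:30–15:40, 17:05–18:30, 18:55–19:00

First set merges to 01:45–08:05, 09:10–12:55, 15:40–17:05, 18:30–18:55.
Second set merges to 05:40–08:40, 13:30–19:00.
Only in the first: 01:45–05:40, 09:10–12:55.
Only in the second: 08:05–08:40, 13:30–15:40, 17:05–18:30, 18:55–19:00.
Together these are the periods covered by exactly one.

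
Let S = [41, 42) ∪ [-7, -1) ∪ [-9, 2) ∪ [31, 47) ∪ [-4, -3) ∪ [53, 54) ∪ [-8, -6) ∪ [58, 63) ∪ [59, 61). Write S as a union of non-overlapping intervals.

Sort by start: [-9, 2), [-8, -6), [-7, -1), [-4, -3), [31, 47), [41, 42), [53, 54), [58, 63), [59, 61).
[-8, -6) overlaps/touches [-9, 2) → extend to [-9, 2).
[-7, -1) overlaps/touches [-9, 2) → extend to [-9, 2).
[-4, -3) overlaps/touches [-9, 2) → extend to [-9, 2).
[31, 47) is disjoint → start new block.
[41, 42) overlaps/touches [31, 47) → extend to [31, 47).
[53, 54) is disjoint → start new block.
[58, 63) is disjoint → start new block.
[59, 61) overlaps/touches [58, 63) → extend to [58, 63).

[-9, 2) ∪ [31, 47) ∪ [53, 54) ∪ [58, 63)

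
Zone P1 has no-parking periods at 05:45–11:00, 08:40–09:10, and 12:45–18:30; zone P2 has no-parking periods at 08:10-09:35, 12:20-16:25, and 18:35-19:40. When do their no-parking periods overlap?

A, merged: 05:45-11:00, 12:45-18:30.
05:45-11:00 ∩ B → 08:10-09:35.
12:45-18:30 ∩ B → 12:45-16:25.

08:10-09:35, 12:45-16:25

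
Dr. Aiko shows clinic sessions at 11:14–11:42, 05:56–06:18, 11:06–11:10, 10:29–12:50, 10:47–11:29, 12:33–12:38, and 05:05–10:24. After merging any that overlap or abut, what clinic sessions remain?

Sort by start: 05:05–10:24, 05:56–06:18, 10:29–12:50, 10:47–11:29, 11:06–11:10, 11:14–11:42, 12:33–12:38.
05:56–06:18 overlaps/touches 05:05–10:24 → extend to 05:05–10:24.
10:29–12:50 is disjoint → start new block.
10:47–11:29 overlaps/touches 10:29–12:50 → extend to 10:29–12:50.
11:06–11:10 overlaps/touches 10:29–12:50 → extend to 10:29–12:50.
11:14–11:42 overlaps/touches 10:29–12:50 → extend to 10:29–12:50.
12:33–12:38 overlaps/touches 10:29–12:50 → extend to 10:29–12:50.

05:05–10:24, 10:29–12:50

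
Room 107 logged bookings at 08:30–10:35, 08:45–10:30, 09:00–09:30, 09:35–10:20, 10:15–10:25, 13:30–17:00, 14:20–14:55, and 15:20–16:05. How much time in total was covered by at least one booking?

5 h 35 min

Merged: 08:30–10:35, 13:30–17:00.
Lengths: 2 h 5 min + 3 h 30 min = 5 h 35 min.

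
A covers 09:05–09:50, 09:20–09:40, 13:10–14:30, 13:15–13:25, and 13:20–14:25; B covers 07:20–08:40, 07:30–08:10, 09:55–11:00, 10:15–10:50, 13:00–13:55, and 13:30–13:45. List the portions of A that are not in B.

Merge the first list: 09:05-09:50, 13:10-14:30.
Merge the second list: 07:20-08:40, 09:55-11:00, 13:00-13:55.
09:05-09:50: nothing removed.
13:10-14:30 \ B = 13:55-14:30.

09:05-09:50, 13:55-14:30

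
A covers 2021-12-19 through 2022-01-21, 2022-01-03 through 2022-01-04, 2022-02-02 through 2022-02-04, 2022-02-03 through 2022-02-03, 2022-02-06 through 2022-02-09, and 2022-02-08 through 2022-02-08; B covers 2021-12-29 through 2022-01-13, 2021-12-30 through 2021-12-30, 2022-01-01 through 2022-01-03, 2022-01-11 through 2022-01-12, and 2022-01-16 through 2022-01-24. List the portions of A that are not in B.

Merge the first list: 2021-12-19 through 2022-01-21, 2022-02-02 through 2022-02-04, 2022-02-06 through 2022-02-09.
Merge the second list: 2021-12-29 through 2022-01-13, 2022-01-16 through 2022-01-24.
2021-12-19 through 2022-01-21 minus B → 2021-12-19 through 2021-12-28, 2022-01-14 through 2022-01-15.
2022-02-02 through 2022-02-04: no B overlap → unchanged.
2022-02-06 through 2022-02-09: no B overlap → unchanged.

2021-12-19 through 2021-12-28, 2022-01-14 through 2022-01-15, 2022-02-02 through 2022-02-04, 2022-02-06 through 2022-02-09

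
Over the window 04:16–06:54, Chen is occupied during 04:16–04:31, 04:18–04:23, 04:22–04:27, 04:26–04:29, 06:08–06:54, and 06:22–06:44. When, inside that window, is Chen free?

04:31-06:08

The merged coverage is 04:16-04:31, 06:08-06:54.
Complement within 04:16-06:54: 04:31-06:08.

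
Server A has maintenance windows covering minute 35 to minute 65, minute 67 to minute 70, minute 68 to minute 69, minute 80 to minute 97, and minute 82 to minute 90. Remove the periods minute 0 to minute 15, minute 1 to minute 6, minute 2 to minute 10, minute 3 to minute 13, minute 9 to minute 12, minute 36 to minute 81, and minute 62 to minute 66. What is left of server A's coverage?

minute 35 to minute 36, minute 81 to minute 97

Merge the first list: minute 35 to minute 65, minute 67 to minute 70, minute 80 to minute 97.
Merge the second list: minute 0 to minute 15, minute 36 to minute 81.
minute 35 to minute 65 minus B → minute 35 to minute 36.
minute 67 to minute 70: fully covered by B → removed.
minute 80 to minute 97 minus B → minute 81 to minute 97.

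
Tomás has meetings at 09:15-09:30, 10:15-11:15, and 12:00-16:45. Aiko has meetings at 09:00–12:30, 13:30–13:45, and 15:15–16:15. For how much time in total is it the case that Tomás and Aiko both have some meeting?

3 h

A ∩ B = 09:15-09:30, 10:15-11:15, 12:00-12:30, 13:30-13:45, 15:15-16:15.
Total: 15 min + 1 h + 30 min + 15 min + 1 h = 3 h.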